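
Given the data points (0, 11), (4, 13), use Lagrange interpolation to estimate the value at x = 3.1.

Lagrange interpolation formula:
P(x) = Σ yᵢ × Lᵢ(x)
where Lᵢ(x) = Π_{j≠i} (x - xⱼ)/(xᵢ - xⱼ)

L_0(3.1) = (3.1 - 4)/(0 - 4) = 0.225000
L_1(3.1) = (3.1 - 0)/(4 - 0) = 0.775000

P(3.1) = 11×L_0(3.1) + 13×L_1(3.1)
P(3.1) = 12.550000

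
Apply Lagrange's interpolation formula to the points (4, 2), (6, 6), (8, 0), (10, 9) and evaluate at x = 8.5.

Lagrange interpolation formula:
P(x) = Σ yᵢ × Lᵢ(x)
where Lᵢ(x) = Π_{j≠i} (x - xⱼ)/(xᵢ - xⱼ)

L_0(8.5) = (8.5 - 6)/(4 - 6) × (8.5 - 8)/(4 - 8) × (8.5 - 10)/(4 - 10) = 0.039062
L_1(8.5) = (8.5 - 4)/(6 - 4) × (8.5 - 8)/(6 - 8) × (8.5 - 10)/(6 - 10) = -0.210938
L_2(8.5) = (8.5 - 4)/(8 - 4) × (8.5 - 6)/(8 - 6) × (8.5 - 10)/(8 - 10) = 1.054688
L_3(8.5) = (8.5 - 4)/(10 - 4) × (8.5 - 6)/(10 - 6) × (8.5 - 8)/(10 - 8) = 0.117188

P(8.5) = 2×L_0(8.5) + 6×L_1(8.5) + 0×L_2(8.5) + 9×L_3(8.5)
P(8.5) = -0.132812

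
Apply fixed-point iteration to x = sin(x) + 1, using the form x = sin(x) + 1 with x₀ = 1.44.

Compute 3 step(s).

Equation: x = sin(x) + 1
Fixed-point form: x = sin(x) + 1
x₀ = 1.44

x_1 = g(1.440000) = 1.991458
x_2 = g(1.991458) = 1.912819
x_3 = g(1.912819) = 1.942078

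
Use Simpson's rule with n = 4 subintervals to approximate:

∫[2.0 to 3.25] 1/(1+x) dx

f(x) = 1/(1+x)
a = 2.0, b = 3.25, n = 4
h = (b - a)/n = 0.312500

Simpson's rule: (h/3)[f(x₀) + 4f(x₁) + 2f(x₂) + ... + f(xₙ)]

x_0 = 2.0000, f(x_0) = 0.333333, coefficient = 1
x_1 = 2.3125, f(x_1) = 0.301887, coefficient = 4
x_2 = 2.6250, f(x_2) = 0.275862, coefficient = 2
x_3 = 2.9375, f(x_3) = 0.253968, coefficient = 4
x_4 = 3.2500, f(x_4) = 0.235294, coefficient = 1

I ≈ (0.312500/3) × 3.343772 = 0.348310
Exact value: 0.348307
Error: 0.000003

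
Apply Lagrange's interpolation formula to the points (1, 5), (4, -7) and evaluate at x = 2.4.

Lagrange interpolation formula:
P(x) = Σ yᵢ × Lᵢ(x)
where Lᵢ(x) = Π_{j≠i} (x - xⱼ)/(xᵢ - xⱼ)

L_0(2.4) = (2.4 - 4)/(1 - 4) = 0.533333
L_1(2.4) = (2.4 - 1)/(4 - 1) = 0.466667

P(2.4) = 5×L_0(2.4) + (-7)×L_1(2.4)
P(2.4) = -0.600000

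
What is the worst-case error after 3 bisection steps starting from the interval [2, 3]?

Bisection error bound: |error| ≤ (b-a)/2^n
|error| ≤ (3 - 2)/2^3 = 1/2^3
|error| ≤ 0.1250000000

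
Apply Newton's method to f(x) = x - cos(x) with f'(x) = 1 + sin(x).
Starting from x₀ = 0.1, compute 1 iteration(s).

f(x) = x - cos(x)
f'(x) = 1 + sin(x)
x₀ = 0.1

Newton-Raphson formula: x_{n+1} = x_n - f(x_n)/f'(x_n)

Iteration 1:
  f(0.100000) = -0.895004
  f'(0.100000) = 1.099833
  x_1 = 0.100000 - (-0.895004)/1.099833 = 0.913763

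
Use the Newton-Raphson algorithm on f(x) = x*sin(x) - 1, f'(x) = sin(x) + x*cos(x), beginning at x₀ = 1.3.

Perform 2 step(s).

f(x) = x*sin(x) - 1
f'(x) = sin(x) + x*cos(x)
x₀ = 1.3

Newton-Raphson formula: x_{n+1} = x_n - f(x_n)/f'(x_n)

Iteration 1:
  f(1.300000) = 0.252626
  f'(1.300000) = 1.311307
  x_1 = 1.300000 - 0.252626/1.311307 = 1.107348
Iteration 2:
  f(1.107348) = -0.009459
  f'(1.107348) = 1.389540
  x_2 = 1.107348 - (-0.009459)/1.389540 = 1.114155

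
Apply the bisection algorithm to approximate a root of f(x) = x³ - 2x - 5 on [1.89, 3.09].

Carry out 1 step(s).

f(x) = x³ - 2x - 5
Initial interval: [1.89, 3.09]

Iteration 1:
  c_1 = (1.890000 + 3.090000)/2 = 2.490000
  f(c_1) = f(2.490000) = 5.458249
  f(a) × f(c) < 0, new interval: [1.890000, 2.490000]

After 1 iteration(s), the approximation is c_1 = 2.490000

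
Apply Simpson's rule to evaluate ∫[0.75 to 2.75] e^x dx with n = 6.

f(x) = e^x
a = 0.75, b = 2.75, n = 6
h = (b - a)/n = 0.333333

Simpson's rule: (h/3)[f(x₀) + 4f(x₁) + 2f(x₂) + ... + f(xₙ)]

x_0 = 0.7500, f(x_0) = 2.117000, coefficient = 1
x_1 = 1.0833, f(x_1) = 2.954512, coefficient = 4
x_2 = 1.4167, f(x_2) = 4.123353, coefficient = 2
x_3 = 1.7500, f(x_3) = 5.754603, coefficient = 4
x_4 = 2.0833, f(x_4) = 8.031195, coefficient = 2
x_5 = 2.4167, f(x_5) = 11.208436, coefficient = 4
x_6 = 2.7500, f(x_6) = 15.642632, coefficient = 1

I ≈ (0.333333/3) × 121.738927 = 13.526547
Exact value: 13.525632
Error: 0.000916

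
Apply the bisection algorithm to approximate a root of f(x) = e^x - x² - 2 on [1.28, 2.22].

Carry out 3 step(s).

f(x) = e^x - x² - 2
Initial interval: [1.28, 2.22]

Iteration 1:
  c_1 = (1.280000 + 2.220000)/2 = 1.750000
  f(c_1) = f(1.750000) = 0.692103
  f(a) × f(c) < 0, new interval: [1.280000, 1.750000]
Iteration 2:
  c_2 = (1.280000 + 1.750000)/2 = 1.515000
  f(c_2) = f(1.515000) = 0.254196
  f(a) × f(c) < 0, new interval: [1.280000, 1.515000]
Iteration 3:
  c_3 = (1.280000 + 1.515000)/2 = 1.397500
  f(c_3) = f(1.397500) = 0.092068
  f(a) × f(c) < 0, new interval: [1.280000, 1.397500]

After 3 iteration(s), the approximation is c_3 = 1.397500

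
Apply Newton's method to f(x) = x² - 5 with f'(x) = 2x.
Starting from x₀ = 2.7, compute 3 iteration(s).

f(x) = x² - 5
f'(x) = 2x
x₀ = 2.7

Newton-Raphson formula: x_{n+1} = x_n - f(x_n)/f'(x_n)

Iteration 1:
  f(2.700000) = 2.290000
  f'(2.700000) = 5.400000
  x_1 = 2.700000 - 2.290000/5.400000 = 2.275926
Iteration 2:
  f(2.275926) = 0.179839
  f'(2.275926) = 4.551852
  x_2 = 2.275926 - 0.179839/4.551852 = 2.236417
Iteration 3:
  f(2.236417) = 0.001561
  f'(2.236417) = 4.472834
  x_3 = 2.236417 - 0.001561/4.472834 = 2.236068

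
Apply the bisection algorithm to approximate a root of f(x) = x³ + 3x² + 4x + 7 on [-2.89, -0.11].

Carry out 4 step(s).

f(x) = x³ + 3x² + 4x + 7
Initial interval: [-2.89, -0.11]

Iteration 1:
  c_1 = (-2.890000 + (-0.110000))/2 = -1.500000
  f(c_1) = f(-1.500000) = 4.375000
  f(a) × f(c) < 0, new interval: [-2.890000, -1.500000]
Iteration 2:
  c_2 = (-2.890000 + (-1.500000))/2 = -2.195000
  f(c_2) = f(-2.195000) = 2.098510
  f(a) × f(c) < 0, new interval: [-2.890000, -2.195000]
Iteration 3:
  c_3 = (-2.890000 + (-2.195000))/2 = -2.542500
  f(c_3) = f(-2.542500) = -0.212580
  f(a) × f(c) ≥ 0, new interval: [-2.542500, -2.195000]
Iteration 4:
  c_4 = (-2.542500 + (-2.195000))/2 = -2.368750
  f(c_4) = f(-2.368750) = 1.066929
  f(a) × f(c) < 0, new interval: [-2.542500, -2.368750]

After 4 iteration(s), the approximation is c_4 = -2.368750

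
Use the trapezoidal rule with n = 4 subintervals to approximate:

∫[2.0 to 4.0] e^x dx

f(x) = e^x
a = 2.0, b = 4.0, n = 4
h = (b - a)/n = 0.500000

Trapezoidal rule: (h/2)[f(x₀) + 2f(x₁) + 2f(x₂) + ... + f(xₙ)]

x_0 = 2.0000, f(x_0) = 7.389056, coefficient = 1
x_1 = 2.5000, f(x_1) = 12.182494, coefficient = 2
x_2 = 3.0000, f(x_2) = 20.085537, coefficient = 2
x_3 = 3.5000, f(x_3) = 33.115452, coefficient = 2
x_4 = 4.0000, f(x_4) = 54.598150, coefficient = 1

I ≈ (0.500000/2) × 192.754172 = 48.188543
Exact value: 47.209094
Error: 0.979449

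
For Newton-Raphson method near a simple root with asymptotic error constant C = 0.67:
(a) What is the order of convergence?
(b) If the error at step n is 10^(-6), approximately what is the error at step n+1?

(a) Newton-Raphson has quadratic (order 2) convergence near simple roots.
    This means |e_{n+1}| ≈ C|e_n|².

(b) With |e_n| = 10^(-6) and C = 0.67:
    |e_{n+1}| ≈ 0.67 × (10^(-6))² = 0.67 × 10^(-12)

(a) 2 (quadratic); (b) |e_{n+1}| ≈ 6.700e-13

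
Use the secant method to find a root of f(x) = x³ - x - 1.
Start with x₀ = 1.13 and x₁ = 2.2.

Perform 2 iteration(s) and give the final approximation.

f(x) = x³ - x - 1
x₀ = 1.13, x₁ = 2.2

Secant formula: x_{n+1} = x_n - f(x_n)(x_n - x_{n-1})/(f(x_n) - f(x_{n-1}))

Iteration 1:
  f(1.130000) = -0.687103
  f(2.200000) = 7.448000
  x_2 = 2.200000 - 7.448000×(2.200000 - 1.130000)/(7.448000 - (-0.687103))
       = 1.220374
Iteration 2:
  f(2.200000) = 7.448000
  f(1.220374) = -0.402856
  x_3 = 1.220374 - (-0.402856)×(1.220374 - 2.200000)/(-0.402856 - 7.448000)
       = 1.270642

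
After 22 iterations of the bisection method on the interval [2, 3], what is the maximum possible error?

Bisection error bound: |error| ≤ (b-a)/2^n
|error| ≤ (3 - 2)/2^22 = 1/2^22
|error| ≤ 0.0000002384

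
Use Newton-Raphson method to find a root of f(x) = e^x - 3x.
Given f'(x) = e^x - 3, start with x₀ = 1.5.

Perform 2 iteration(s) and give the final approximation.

f(x) = e^x - 3x
f'(x) = e^x - 3
x₀ = 1.5

Newton-Raphson formula: x_{n+1} = x_n - f(x_n)/f'(x_n)

Iteration 1:
  f(1.500000) = -0.018311
  f'(1.500000) = 1.481689
  x_1 = 1.500000 - (-0.018311)/1.481689 = 1.512358
Iteration 2:
  f(1.512358) = 0.000344
  f'(1.512358) = 1.537418
  x_2 = 1.512358 - 0.000344/1.537418 = 1.512135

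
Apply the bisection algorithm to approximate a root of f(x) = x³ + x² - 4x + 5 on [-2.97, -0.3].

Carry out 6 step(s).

f(x) = x³ + x² - 4x + 5
Initial interval: [-2.97, -0.3]

Iteration 1:
  c_1 = (-2.970000 + (-0.300000))/2 = -1.635000
  f(c_1) = f(-1.635000) = 9.842502
  f(a) × f(c) < 0, new interval: [-2.970000, -1.635000]
Iteration 2:
  c_2 = (-2.970000 + (-1.635000))/2 = -2.302500
  f(c_2) = f(-2.302500) = 7.304788
  f(a) × f(c) < 0, new interval: [-2.970000, -2.302500]
Iteration 3:
  c_3 = (-2.970000 + (-2.302500))/2 = -2.636250
  f(c_3) = f(-2.636250) = 4.173367
  f(a) × f(c) < 0, new interval: [-2.970000, -2.636250]
Iteration 4:
  c_4 = (-2.970000 + (-2.636250))/2 = -2.803125
  f(c_4) = f(-2.803125) = 2.044428
  f(a) × f(c) < 0, new interval: [-2.970000, -2.803125]
Iteration 5:
  c_5 = (-2.970000 + (-2.803125))/2 = -2.886563
  f(c_5) = f(-2.886563) = 0.826953
  f(a) × f(c) < 0, new interval: [-2.970000, -2.886563]
Iteration 6:
  c_6 = (-2.970000 + (-2.886563))/2 = -2.928281
  f(c_6) = f(-2.928281) = 0.178439
  f(a) × f(c) < 0, new interval: [-2.970000, -2.928281]

After 6 iteration(s), the approximation is c_6 = -2.928281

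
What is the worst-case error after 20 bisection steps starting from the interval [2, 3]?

Bisection error bound: |error| ≤ (b-a)/2^n
|error| ≤ (3 - 2)/2^20 = 1/2^20
|error| ≤ 0.0000009537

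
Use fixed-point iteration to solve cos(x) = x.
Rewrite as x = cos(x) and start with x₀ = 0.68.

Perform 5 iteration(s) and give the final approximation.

Equation: cos(x) = x
Fixed-point form: x = cos(x)
x₀ = 0.68

x_1 = g(0.680000) = 0.777573
x_2 = g(0.777573) = 0.712618
x_3 = g(0.712618) = 0.756652
x_4 = g(0.756652) = 0.727138
x_5 = g(0.727138) = 0.747080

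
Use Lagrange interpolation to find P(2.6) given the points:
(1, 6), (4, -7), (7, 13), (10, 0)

Lagrange interpolation formula:
P(x) = Σ yᵢ × Lᵢ(x)
where Lᵢ(x) = Π_{j≠i} (x - xⱼ)/(xᵢ - xⱼ)

L_0(2.6) = (2.6 - 4)/(1 - 4) × (2.6 - 7)/(1 - 7) × (2.6 - 10)/(1 - 10) = 0.281383
L_1(2.6) = (2.6 - 1)/(4 - 1) × (2.6 - 7)/(4 - 7) × (2.6 - 10)/(4 - 10) = 0.964741
L_2(2.6) = (2.6 - 1)/(7 - 1) × (2.6 - 4)/(7 - 4) × (2.6 - 10)/(7 - 10) = -0.306963
L_3(2.6) = (2.6 - 1)/(10 - 1) × (2.6 - 4)/(10 - 4) × (2.6 - 7)/(10 - 7) = 0.060840

P(2.6) = 6×L_0(2.6) + (-7)×L_1(2.6) + 13×L_2(2.6) + 0×L_3(2.6)
P(2.6) = -9.055407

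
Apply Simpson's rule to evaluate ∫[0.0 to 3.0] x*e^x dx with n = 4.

f(x) = x*e^x
a = 0.0, b = 3.0, n = 4
h = (b - a)/n = 0.750000

Simpson's rule: (h/3)[f(x₀) + 4f(x₁) + 2f(x₂) + ... + f(xₙ)]

x_0 = 0.0000, f(x_0) = 0.000000, coefficient = 1
x_1 = 0.7500, f(x_1) = 1.587750, coefficient = 4
x_2 = 1.5000, f(x_2) = 6.722534, coefficient = 2
x_3 = 2.2500, f(x_3) = 21.347406, coefficient = 4
x_4 = 3.0000, f(x_4) = 60.256611, coefficient = 1

I ≈ (0.750000/3) × 165.442301 = 41.360575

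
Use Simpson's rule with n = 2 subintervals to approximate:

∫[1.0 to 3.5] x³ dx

f(x) = x³
a = 1.0, b = 3.5, n = 2
h = (b - a)/n = 1.250000

Simpson's rule: (h/3)[f(x₀) + 4f(x₁) + 2f(x₂) + ... + f(xₙ)]

x_0 = 1.0000, f(x_0) = 1.000000, coefficient = 1
x_1 = 2.2500, f(x_1) = 11.390625, coefficient = 4
x_2 = 3.5000, f(x_2) = 42.875000, coefficient = 1

I ≈ (1.250000/3) × 89.437500 = 37.265625
Exact value: 37.265625
Error: 0.000000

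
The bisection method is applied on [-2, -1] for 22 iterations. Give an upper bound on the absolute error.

Bisection error bound: |error| ≤ (b-a)/2^n
|error| ≤ (-1 - (-2))/2^22 = 1/2^22
|error| ≤ 0.0000002384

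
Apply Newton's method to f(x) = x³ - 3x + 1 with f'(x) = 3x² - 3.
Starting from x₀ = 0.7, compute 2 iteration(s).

f(x) = x³ - 3x + 1
f'(x) = 3x² - 3
x₀ = 0.7

Newton-Raphson formula: x_{n+1} = x_n - f(x_n)/f'(x_n)

Iteration 1:
  f(0.700000) = -0.757000
  f'(0.700000) = -1.530000
  x_1 = 0.700000 - (-0.757000)/(-1.530000) = 0.205229
Iteration 2:
  f(0.205229) = 0.392958
  f'(0.205229) = -2.873643
  x_2 = 0.205229 - 0.392958/(-2.873643) = 0.341974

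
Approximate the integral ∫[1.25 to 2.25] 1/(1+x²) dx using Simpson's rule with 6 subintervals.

f(x) = 1/(1+x²)
a = 1.25, b = 2.25, n = 6
h = (b - a)/n = 0.166667

Simpson's rule: (h/3)[f(x₀) + 4f(x₁) + 2f(x₂) + ... + f(xₙ)]

x_0 = 1.2500, f(x_0) = 0.390244, coefficient = 1
x_1 = 1.4167, f(x_1) = 0.332564, coefficient = 4
x_2 = 1.5833, f(x_2) = 0.285149, coefficient = 2
x_3 = 1.7500, f(x_3) = 0.246154, coefficient = 4
x_4 = 1.9167, f(x_4) = 0.213967, coefficient = 2
x_5 = 2.0833, f(x_5) = 0.187256, coefficient = 4
x_6 = 2.2500, f(x_6) = 0.164948, coefficient = 1

I ≈ (0.166667/3) × 4.617318 = 0.256518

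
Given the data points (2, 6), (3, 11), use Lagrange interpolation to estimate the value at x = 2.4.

Lagrange interpolation formula:
P(x) = Σ yᵢ × Lᵢ(x)
where Lᵢ(x) = Π_{j≠i} (x - xⱼ)/(xᵢ - xⱼ)

L_0(2.4) = (2.4 - 3)/(2 - 3) = 0.600000
L_1(2.4) = (2.4 - 2)/(3 - 2) = 0.400000

P(2.4) = 6×L_0(2.4) + 11×L_1(2.4)
P(2.4) = 8.000000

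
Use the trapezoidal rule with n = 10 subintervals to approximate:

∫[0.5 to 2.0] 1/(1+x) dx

f(x) = 1/(1+x)
a = 0.5, b = 2.0, n = 10
h = (b - a)/n = 0.150000

Trapezoidal rule: (h/2)[f(x₀) + 2f(x₁) + 2f(x₂) + ... + f(xₙ)]

x_0 = 0.5000, f(x_0) = 0.666667, coefficient = 1
x_1 = 0.6500, f(x_1) = 0.606061, coefficient = 2
x_2 = 0.8000, f(x_2) = 0.555556, coefficient = 2
x_3 = 0.9500, f(x_3) = 0.512821, coefficient = 2
x_4 = 1.1000, f(x_4) = 0.476190, coefficient = 2
x_5 = 1.2500, f(x_5) = 0.444444, coefficient = 2
x_6 = 1.4000, f(x_6) = 0.416667, coefficient = 2
x_7 = 1.5500, f(x_7) = 0.392157, coefficient = 2
x_8 = 1.7000, f(x_8) = 0.370370, coefficient = 2
x_9 = 1.8500, f(x_9) = 0.350877, coefficient = 2
x_10 = 2.0000, f(x_10) = 0.333333, coefficient = 1

I ≈ (0.150000/2) × 9.250285 = 0.693771
Exact value: 0.693147
Error: 0.000624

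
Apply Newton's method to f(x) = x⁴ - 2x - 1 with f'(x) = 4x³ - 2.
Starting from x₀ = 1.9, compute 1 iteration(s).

f(x) = x⁴ - 2x - 1
f'(x) = 4x³ - 2
x₀ = 1.9

Newton-Raphson formula: x_{n+1} = x_n - f(x_n)/f'(x_n)

Iteration 1:
  f(1.900000) = 8.232100
  f'(1.900000) = 25.436000
  x_1 = 1.900000 - 8.232100/25.436000 = 1.576360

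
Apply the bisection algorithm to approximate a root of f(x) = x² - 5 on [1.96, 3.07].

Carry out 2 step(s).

f(x) = x² - 5
Initial interval: [1.96, 3.07]

Iteration 1:
  c_1 = (1.960000 + 3.070000)/2 = 2.515000
  f(c_1) = f(2.515000) = 1.325225
  f(a) × f(c) < 0, new interval: [1.960000, 2.515000]
Iteration 2:
  c_2 = (1.960000 + 2.515000)/2 = 2.237500
  f(c_2) = f(2.237500) = 0.006406
  f(a) × f(c) < 0, new interval: [1.960000, 2.237500]

After 2 iteration(s), the approximation is c_2 = 2.237500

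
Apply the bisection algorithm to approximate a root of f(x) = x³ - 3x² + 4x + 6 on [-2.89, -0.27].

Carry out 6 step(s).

f(x) = x³ - 3x² + 4x + 6
Initial interval: [-2.89, -0.27]

Iteration 1:
  c_1 = (-2.890000 + (-0.270000))/2 = -1.580000
  f(c_1) = f(-1.580000) = -11.753512
  f(a) × f(c) ≥ 0, new interval: [-1.580000, -0.270000]
Iteration 2:
  c_2 = (-1.580000 + (-0.270000))/2 = -0.925000
  f(c_2) = f(-0.925000) = -1.058328
  f(a) × f(c) ≥ 0, new interval: [-0.925000, -0.270000]
Iteration 3:
  c_3 = (-0.925000 + (-0.270000))/2 = -0.597500
  f(c_3) = f(-0.597500) = 2.325670
  f(a) × f(c) < 0, new interval: [-0.925000, -0.597500]
Iteration 4:
  c_4 = (-0.925000 + (-0.597500))/2 = -0.761250
  f(c_4) = f(-0.761250) = 0.775350
  f(a) × f(c) < 0, new interval: [-0.925000, -0.761250]
Iteration 5:
  c_5 = (-0.925000 + (-0.761250))/2 = -0.843125
  f(c_5) = f(-0.843125) = -0.104423
  f(a) × f(c) ≥ 0, new interval: [-0.843125, -0.761250]
Iteration 6:
  c_6 = (-0.843125 + (-0.761250))/2 = -0.802188
  f(c_6) = f(-0.802188) = 0.344524
  f(a) × f(c) < 0, new interval: [-0.843125, -0.802188]

After 6 iteration(s), the approximation is c_6 = -0.802188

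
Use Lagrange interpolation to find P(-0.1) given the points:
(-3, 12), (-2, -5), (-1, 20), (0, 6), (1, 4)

Lagrange interpolation formula:
P(x) = Σ yᵢ × Lᵢ(x)
where Lᵢ(x) = Π_{j≠i} (x - xⱼ)/(xᵢ - xⱼ)

L_0(-0.1) = (-0.1 - (-2))/(-3 - (-2)) × (-0.1 - (-1))/(-3 - (-1)) × (-0.1 - 0)/(-3 - 0) × (-0.1 - 1)/(-3 - 1) = 0.007838
L_1(-0.1) = (-0.1 - (-3))/(-2 - (-3)) × (-0.1 - (-1))/(-2 - (-1)) × (-0.1 - 0)/(-2 - 0) × (-0.1 - 1)/(-2 - 1) = -0.047850
L_2(-0.1) = (-0.1 - (-3))/(-1 - (-3)) × (-0.1 - (-2))/(-1 - (-2)) × (-0.1 - 0)/(-1 - 0) × (-0.1 - 1)/(-1 - 1) = 0.151525
L_3(-0.1) = (-0.1 - (-3))/(0 - (-3)) × (-0.1 - (-2))/(0 - (-2)) × (-0.1 - (-1))/(0 - (-1)) × (-0.1 - 1)/(0 - 1) = 0.909150
L_4(-0.1) = (-0.1 - (-3))/(1 - (-3)) × (-0.1 - (-2))/(1 - (-2)) × (-0.1 - (-1))/(1 - (-1)) × (-0.1 - 0)/(1 - 0) = -0.020663

P(-0.1) = 12×L_0(-0.1) + (-5)×L_1(-0.1) + 20×L_2(-0.1) + 6×L_3(-0.1) + 4×L_4(-0.1)
P(-0.1) = 8.736050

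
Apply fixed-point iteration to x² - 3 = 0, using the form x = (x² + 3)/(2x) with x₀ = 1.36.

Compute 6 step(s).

Equation: x² - 3 = 0
Fixed-point form: x = (x² + 3)/(2x)
x₀ = 1.36

x_1 = g(1.360000) = 1.782941
x_2 = g(1.782941) = 1.732777
x_3 = g(1.732777) = 1.732051
x_4 = g(1.732051) = 1.732051
x_5 = g(1.732051) = 1.732051
x_6 = g(1.732051) = 1.732051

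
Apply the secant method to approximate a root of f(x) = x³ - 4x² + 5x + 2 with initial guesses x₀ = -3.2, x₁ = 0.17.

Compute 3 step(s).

f(x) = x³ - 4x² + 5x + 2
x₀ = -3.2, x₁ = 0.17

Secant formula: x_{n+1} = x_n - f(x_n)(x_n - x_{n-1})/(f(x_n) - f(x_{n-1}))

Iteration 1:
  f(-3.200000) = -87.728000
  f(0.170000) = 2.739313
  x_2 = 0.170000 - 2.739313×(0.170000 - (-3.200000))/(2.739313 - (-87.728000))
       = 0.067958
Iteration 2:
  f(0.170000) = 2.739313
  f(0.067958) = 2.321630
  x_3 = 0.067958 - 2.321630×(0.067958 - 0.170000)/(2.321630 - 2.739313)
       = -0.499229
Iteration 3:
  f(0.067958) = 2.321630
  f(-0.499229) = -1.617482
  x_4 = -0.499229 - (-1.617482)×(-0.499229 - 0.067958)/(-1.617482 - 2.321630)
       = -0.266330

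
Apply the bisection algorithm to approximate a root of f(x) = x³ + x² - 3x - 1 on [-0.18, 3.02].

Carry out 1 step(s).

f(x) = x³ + x² - 3x - 1
Initial interval: [-0.18, 3.02]

Iteration 1:
  c_1 = (-0.180000 + 3.020000)/2 = 1.420000
  f(c_1) = f(1.420000) = -0.380312
  f(a) × f(c) ≥ 0, new interval: [1.420000, 3.020000]

After 1 iteration(s), the approximation is c_1 = 1.420000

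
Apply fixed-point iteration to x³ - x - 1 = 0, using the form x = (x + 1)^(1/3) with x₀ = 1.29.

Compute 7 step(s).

Equation: x³ - x - 1 = 0
Fixed-point form: x = (x + 1)^(1/3)
x₀ = 1.29

x_1 = g(1.290000) = 1.318090
x_2 = g(1.318090) = 1.323458
x_3 = g(1.323458) = 1.324479
x_4 = g(1.324479) = 1.324672
x_5 = g(1.324672) = 1.324709
x_6 = g(1.324709) = 1.324716
x_7 = g(1.324716) = 1.324718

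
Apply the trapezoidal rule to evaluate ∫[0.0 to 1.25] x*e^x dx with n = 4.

f(x) = x*e^x
a = 0.0, b = 1.25, n = 4
h = (b - a)/n = 0.312500

Trapezoidal rule: (h/2)[f(x₀) + 2f(x₁) + 2f(x₂) + ... + f(xₙ)]

x_0 = 0.0000, f(x_0) = 0.000000, coefficient = 1
x_1 = 0.3125, f(x_1) = 0.427137, coefficient = 2
x_2 = 0.6250, f(x_2) = 1.167654, coefficient = 2
x_3 = 0.9375, f(x_3) = 2.393990, coefficient = 2
x_4 = 1.2500, f(x_4) = 4.362929, coefficient = 1

I ≈ (0.312500/2) × 12.340490 = 1.928202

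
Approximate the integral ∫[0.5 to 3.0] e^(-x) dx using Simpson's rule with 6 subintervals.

f(x) = e^(-x)
a = 0.5, b = 3.0, n = 6
h = (b - a)/n = 0.416667

Simpson's rule: (h/3)[f(x₀) + 4f(x₁) + 2f(x₂) + ... + f(xₙ)]

x_0 = 0.5000, f(x_0) = 0.606531, coefficient = 1
x_1 = 0.9167, f(x_1) = 0.399850, coefficient = 4
x_2 = 1.3333, f(x_2) = 0.263597, coefficient = 2
x_3 = 1.7500, f(x_3) = 0.173774, coefficient = 4
x_4 = 2.1667, f(x_4) = 0.114559, coefficient = 2
x_5 = 2.5833, f(x_5) = 0.075522, coefficient = 4
x_6 = 3.0000, f(x_6) = 0.049787, coefficient = 1

I ≈ (0.416667/3) × 4.009211 = 0.556835
Exact value: 0.556744
Error: 0.000091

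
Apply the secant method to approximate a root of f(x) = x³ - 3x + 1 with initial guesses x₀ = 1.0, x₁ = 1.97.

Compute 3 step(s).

f(x) = x³ - 3x + 1
x₀ = 1.0, x₁ = 1.97

Secant formula: x_{n+1} = x_n - f(x_n)(x_n - x_{n-1})/(f(x_n) - f(x_{n-1}))

Iteration 1:
  f(1.000000) = -1.000000
  f(1.970000) = 2.735373
  x_2 = 1.970000 - 2.735373×(1.970000 - 1.000000)/(2.735373 - (-1.000000))
       = 1.259680
Iteration 2:
  f(1.970000) = 2.735373
  f(1.259680) = -0.780188
  x_3 = 1.259680 - (-0.780188)×(1.259680 - 1.970000)/(-0.780188 - 2.735373)
       = 1.417317
Iteration 3:
  f(1.259680) = -0.780188
  f(1.417317) = -0.404863
  x_4 = 1.417317 - (-0.404863)×(1.417317 - 1.259680)/(-0.404863 - (-0.780188))
       = 1.587360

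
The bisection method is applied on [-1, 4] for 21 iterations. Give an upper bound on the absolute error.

Bisection error bound: |error| ≤ (b-a)/2^n
|error| ≤ (4 - (-1))/2^21 = 5/2^21
|error| ≤ 0.0000023842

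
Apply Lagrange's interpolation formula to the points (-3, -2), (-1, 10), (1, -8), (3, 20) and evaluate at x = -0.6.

Lagrange interpolation formula:
P(x) = Σ yᵢ × Lᵢ(x)
where Lᵢ(x) = Π_{j≠i} (x - xⱼ)/(xᵢ - xⱼ)

L_0(-0.6) = (-0.6 - (-1))/(-3 - (-1)) × (-0.6 - 1)/(-3 - 1) × (-0.6 - 3)/(-3 - 3) = -0.048000
L_1(-0.6) = (-0.6 - (-3))/(-1 - (-3)) × (-0.6 - 1)/(-1 - 1) × (-0.6 - 3)/(-1 - 3) = 0.864000
L_2(-0.6) = (-0.6 - (-3))/(1 - (-3)) × (-0.6 - (-1))/(1 - (-1)) × (-0.6 - 3)/(1 - 3) = 0.216000
L_3(-0.6) = (-0.6 - (-3))/(3 - (-3)) × (-0.6 - (-1))/(3 - (-1)) × (-0.6 - 1)/(3 - 1) = -0.032000

P(-0.6) = (-2)×L_0(-0.6) + 10×L_1(-0.6) + (-8)×L_2(-0.6) + 20×L_3(-0.6)
P(-0.6) = 6.368000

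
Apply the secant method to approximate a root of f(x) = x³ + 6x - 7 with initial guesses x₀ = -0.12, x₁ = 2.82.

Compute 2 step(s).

f(x) = x³ + 6x - 7
x₀ = -0.12, x₁ = 2.82

Secant formula: x_{n+1} = x_n - f(x_n)(x_n - x_{n-1})/(f(x_n) - f(x_{n-1}))

Iteration 1:
  f(-0.120000) = -7.721728
  f(2.820000) = 32.345768
  x_2 = 2.820000 - 32.345768×(2.820000 - (-0.120000))/(32.345768 - (-7.721728))
       = 0.446591
Iteration 2:
  f(2.820000) = 32.345768
  f(0.446591) = -4.231385
  x_3 = 0.446591 - (-4.231385)×(0.446591 - 2.820000)/(-4.231385 - 32.345768)
       = 0.721156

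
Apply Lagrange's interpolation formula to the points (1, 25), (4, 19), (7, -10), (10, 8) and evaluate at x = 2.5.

Lagrange interpolation formula:
P(x) = Σ yᵢ × Lᵢ(x)
where Lᵢ(x) = Π_{j≠i} (x - xⱼ)/(xᵢ - xⱼ)

L_0(2.5) = (2.5 - 4)/(1 - 4) × (2.5 - 7)/(1 - 7) × (2.5 - 10)/(1 - 10) = 0.312500
L_1(2.5) = (2.5 - 1)/(4 - 1) × (2.5 - 7)/(4 - 7) × (2.5 - 10)/(4 - 10) = 0.937500
L_2(2.5) = (2.5 - 1)/(7 - 1) × (2.5 - 4)/(7 - 4) × (2.5 - 10)/(7 - 10) = -0.312500
L_3(2.5) = (2.5 - 1)/(10 - 1) × (2.5 - 4)/(10 - 4) × (2.5 - 7)/(10 - 7) = 0.062500

P(2.5) = 25×L_0(2.5) + 19×L_1(2.5) + (-10)×L_2(2.5) + 8×L_3(2.5)
P(2.5) = 29.250000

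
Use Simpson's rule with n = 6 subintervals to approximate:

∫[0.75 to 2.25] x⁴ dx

f(x) = x⁴
a = 0.75, b = 2.25, n = 6
h = (b - a)/n = 0.250000

Simpson's rule: (h/3)[f(x₀) + 4f(x₁) + 2f(x₂) + ... + f(xₙ)]

x_0 = 0.7500, f(x_0) = 0.316406, coefficient = 1
x_1 = 1.0000, f(x_1) = 1.000000, coefficient = 4
x_2 = 1.2500, f(x_2) = 2.441406, coefficient = 2
x_3 = 1.5000, f(x_3) = 5.062500, coefficient = 4
x_4 = 1.7500, f(x_4) = 9.378906, coefficient = 2
x_5 = 2.0000, f(x_5) = 16.000000, coefficient = 4
x_6 = 2.2500, f(x_6) = 25.628906, coefficient = 1

I ≈ (0.250000/3) × 137.835938 = 11.486328
Exact value: 11.485547
Error: 0.000781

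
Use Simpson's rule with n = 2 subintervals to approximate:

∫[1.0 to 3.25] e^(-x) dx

f(x) = e^(-x)
a = 1.0, b = 3.25, n = 2
h = (b - a)/n = 1.125000

Simpson's rule: (h/3)[f(x₀) + 4f(x₁) + 2f(x₂) + ... + f(xₙ)]

x_0 = 1.0000, f(x_0) = 0.367879, coefficient = 1
x_1 = 2.1250, f(x_1) = 0.119433, coefficient = 4
x_2 = 3.2500, f(x_2) = 0.038774, coefficient = 1

I ≈ (1.125000/3) × 0.884386 = 0.331645
Exact value: 0.329105
Error: 0.002539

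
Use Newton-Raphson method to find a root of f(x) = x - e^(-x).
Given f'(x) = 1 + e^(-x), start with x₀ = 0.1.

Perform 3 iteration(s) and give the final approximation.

f(x) = x - e^(-x)
f'(x) = 1 + e^(-x)
x₀ = 0.1

Newton-Raphson formula: x_{n+1} = x_n - f(x_n)/f'(x_n)

Iteration 1:
  f(0.100000) = -0.804837
  f'(0.100000) = 1.904837
  x_1 = 0.100000 - (-0.804837)/1.904837 = 0.522523
Iteration 2:
  f(0.522523) = -0.070500
  f'(0.522523) = 1.593023
  x_2 = 0.522523 - (-0.070500)/1.593023 = 0.566778
Iteration 3:
  f(0.566778) = -0.000572
  f'(0.566778) = 1.567350
  x_3 = 0.566778 - (-0.000572)/1.567350 = 0.567143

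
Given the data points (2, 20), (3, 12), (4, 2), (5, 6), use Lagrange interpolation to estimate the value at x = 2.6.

Lagrange interpolation formula:
P(x) = Σ yᵢ × Lᵢ(x)
where Lᵢ(x) = Π_{j≠i} (x - xⱼ)/(xᵢ - xⱼ)

L_0(2.6) = (2.6 - 3)/(2 - 3) × (2.6 - 4)/(2 - 4) × (2.6 - 5)/(2 - 5) = 0.224000
L_1(2.6) = (2.6 - 2)/(3 - 2) × (2.6 - 4)/(3 - 4) × (2.6 - 5)/(3 - 5) = 1.008000
L_2(2.6) = (2.6 - 2)/(4 - 2) × (2.6 - 3)/(4 - 3) × (2.6 - 5)/(4 - 5) = -0.288000
L_3(2.6) = (2.6 - 2)/(5 - 2) × (2.6 - 3)/(5 - 3) × (2.6 - 4)/(5 - 4) = 0.056000

P(2.6) = 20×L_0(2.6) + 12×L_1(2.6) + 2×L_2(2.6) + 6×L_3(2.6)
P(2.6) = 16.336000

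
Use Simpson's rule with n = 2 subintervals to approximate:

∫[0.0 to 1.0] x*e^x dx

f(x) = x*e^x
a = 0.0, b = 1.0, n = 2
h = (b - a)/n = 0.500000

Simpson's rule: (h/3)[f(x₀) + 4f(x₁) + 2f(x₂) + ... + f(xₙ)]

x_0 = 0.0000, f(x_0) = 0.000000, coefficient = 1
x_1 = 0.5000, f(x_1) = 0.824361, coefficient = 4
x_2 = 1.0000, f(x_2) = 2.718282, coefficient = 1

I ≈ (0.500000/3) × 6.015724 = 1.002621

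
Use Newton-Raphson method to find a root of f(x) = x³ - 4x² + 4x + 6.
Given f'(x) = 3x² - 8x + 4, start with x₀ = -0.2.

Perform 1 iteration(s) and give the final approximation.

f(x) = x³ - 4x² + 4x + 6
f'(x) = 3x² - 8x + 4
x₀ = -0.2

Newton-Raphson formula: x_{n+1} = x_n - f(x_n)/f'(x_n)

Iteration 1:
  f(-0.200000) = 5.032000
  f'(-0.200000) = 5.720000
  x_1 = -0.200000 - 5.032000/5.720000 = -1.079720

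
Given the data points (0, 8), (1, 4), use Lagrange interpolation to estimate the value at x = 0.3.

Lagrange interpolation formula:
P(x) = Σ yᵢ × Lᵢ(x)
where Lᵢ(x) = Π_{j≠i} (x - xⱼ)/(xᵢ - xⱼ)

L_0(0.3) = (0.3 - 1)/(0 - 1) = 0.700000
L_1(0.3) = (0.3 - 0)/(1 - 0) = 0.300000

P(0.3) = 8×L_0(0.3) + 4×L_1(0.3)
P(0.3) = 6.800000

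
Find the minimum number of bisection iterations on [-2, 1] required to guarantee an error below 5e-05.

We need (b-a)/2^n ≤ 5e-05
(1 - (-2))/2^n ≤ 5e-05
3/2^n ≤ 5e-05
2^n ≥ 60000
n ≥ log₂(60000) = 15.87
n ≥ 16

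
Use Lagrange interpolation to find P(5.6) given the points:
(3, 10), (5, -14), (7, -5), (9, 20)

Lagrange interpolation formula:
P(x) = Σ yᵢ × Lᵢ(x)
where Lᵢ(x) = Π_{j≠i} (x - xⱼ)/(xᵢ - xⱼ)

L_0(5.6) = (5.6 - 5)/(3 - 5) × (5.6 - 7)/(3 - 7) × (5.6 - 9)/(3 - 9) = -0.059500
L_1(5.6) = (5.6 - 3)/(5 - 3) × (5.6 - 7)/(5 - 7) × (5.6 - 9)/(5 - 9) = 0.773500
L_2(5.6) = (5.6 - 3)/(7 - 3) × (5.6 - 5)/(7 - 5) × (5.6 - 9)/(7 - 9) = 0.331500
L_3(5.6) = (5.6 - 3)/(9 - 3) × (5.6 - 5)/(9 - 5) × (5.6 - 7)/(9 - 7) = -0.045500

P(5.6) = 10×L_0(5.6) + (-14)×L_1(5.6) + (-5)×L_2(5.6) + 20×L_3(5.6)
P(5.6) = -13.991500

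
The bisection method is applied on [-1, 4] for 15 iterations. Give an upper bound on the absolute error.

Bisection error bound: |error| ≤ (b-a)/2^n
|error| ≤ (4 - (-1))/2^15 = 5/2^15
|error| ≤ 0.0001525879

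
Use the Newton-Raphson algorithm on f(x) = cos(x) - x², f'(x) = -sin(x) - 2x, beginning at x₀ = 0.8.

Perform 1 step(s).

f(x) = cos(x) - x²
f'(x) = -sin(x) - 2x
x₀ = 0.8

Newton-Raphson formula: x_{n+1} = x_n - f(x_n)/f'(x_n)

Iteration 1:
  f(0.800000) = 0.056707
  f'(0.800000) = -2.317356
  x_1 = 0.800000 - 0.056707/(-2.317356) = 0.824470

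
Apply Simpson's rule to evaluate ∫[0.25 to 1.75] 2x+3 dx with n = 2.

f(x) = 2x+3
a = 0.25, b = 1.75, n = 2
h = (b - a)/n = 0.750000

Simpson's rule: (h/3)[f(x₀) + 4f(x₁) + 2f(x₂) + ... + f(xₙ)]

x_0 = 0.2500, f(x_0) = 3.500000, coefficient = 1
x_1 = 1.0000, f(x_1) = 5.000000, coefficient = 4
x_2 = 1.7500, f(x_2) = 6.500000, coefficient = 1

I ≈ (0.750000/3) × 30.000000 = 7.500000
Exact value: 7.500000
Error: 0.000000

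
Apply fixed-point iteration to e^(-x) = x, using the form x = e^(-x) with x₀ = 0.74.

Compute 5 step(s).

Equation: e^(-x) = x
Fixed-point form: x = e^(-x)
x₀ = 0.74

x_1 = g(0.740000) = 0.477114
x_2 = g(0.477114) = 0.620572
x_3 = g(0.620572) = 0.537637
x_4 = g(0.537637) = 0.584127
x_5 = g(0.584127) = 0.557592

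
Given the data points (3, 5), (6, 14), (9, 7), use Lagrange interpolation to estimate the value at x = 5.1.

Lagrange interpolation formula:
P(x) = Σ yᵢ × Lᵢ(x)
where Lᵢ(x) = Π_{j≠i} (x - xⱼ)/(xᵢ - xⱼ)

L_0(5.1) = (5.1 - 6)/(3 - 6) × (5.1 - 9)/(3 - 9) = 0.195000
L_1(5.1) = (5.1 - 3)/(6 - 3) × (5.1 - 9)/(6 - 9) = 0.910000
L_2(5.1) = (5.1 - 3)/(9 - 3) × (5.1 - 6)/(9 - 6) = -0.105000

P(5.1) = 5×L_0(5.1) + 14×L_1(5.1) + 7×L_2(5.1)
P(5.1) = 12.980000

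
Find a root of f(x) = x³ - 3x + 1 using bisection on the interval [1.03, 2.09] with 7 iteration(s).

f(x) = x³ - 3x + 1
Initial interval: [1.03, 2.09]

Iteration 1:
  c_1 = (1.030000 + 2.090000)/2 = 1.560000
  f(c_1) = f(1.560000) = 0.116416
  f(a) × f(c) < 0, new interval: [1.030000, 1.560000]
Iteration 2:
  c_2 = (1.030000 + 1.560000)/2 = 1.295000
  f(c_2) = f(1.295000) = -0.713253
  f(a) × f(c) ≥ 0, new interval: [1.295000, 1.560000]
Iteration 3:
  c_3 = (1.295000 + 1.560000)/2 = 1.427500
  f(c_3) = f(1.427500) = -0.373603
  f(a) × f(c) ≥ 0, new interval: [1.427500, 1.560000]
Iteration 4:
  c_4 = (1.427500 + 1.560000)/2 = 1.493750
  f(c_4) = f(1.493750) = -0.148262
  f(a) × f(c) ≥ 0, new interval: [1.493750, 1.560000]
Iteration 5:
  c_5 = (1.493750 + 1.560000)/2 = 1.526875
  f(c_5) = f(1.526875) = -0.020949
  f(a) × f(c) ≥ 0, new interval: [1.526875, 1.560000]
Iteration 6:
  c_6 = (1.526875 + 1.560000)/2 = 1.543438
  f(c_6) = f(1.543438) = 0.046463
  f(a) × f(c) < 0, new interval: [1.526875, 1.543438]
Iteration 7:
  c_7 = (1.526875 + 1.543438)/2 = 1.535156
  f(c_7) = f(1.535156) = 0.012441
  f(a) × f(c) < 0, new interval: [1.526875, 1.535156]

After 7 iteration(s), the approximation is c_7 = 1.535156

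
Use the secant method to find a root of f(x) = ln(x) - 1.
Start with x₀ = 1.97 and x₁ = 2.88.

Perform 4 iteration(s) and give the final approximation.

f(x) = ln(x) - 1
x₀ = 1.97, x₁ = 2.88

Secant formula: x_{n+1} = x_n - f(x_n)(x_n - x_{n-1})/(f(x_n) - f(x_{n-1}))

Iteration 1:
  f(1.970000) = -0.321966
  f(2.880000) = 0.057790
  x_2 = 2.880000 - 0.057790×(2.880000 - 1.970000)/(0.057790 - (-0.321966))
       = 2.741519
Iteration 2:
  f(2.880000) = 0.057790
  f(2.741519) = 0.008512
  x_3 = 2.741519 - 0.008512×(2.741519 - 2.880000)/(0.008512 - 0.057790)
       = 2.717598
Iteration 3:
  f(2.741519) = 0.008512
  f(2.717598) = -0.000252
  x_4 = 2.717598 - (-0.000252)×(2.717598 - 2.741519)/(-0.000252 - 0.008512)
       = 2.718285
Iteration 4:
  f(2.717598) = -0.000252
  f(2.718285) = 0.000001
  x_5 = 2.718285 - 0.000001×(2.718285 - 2.717598)/(0.000001 - (-0.000252))
       = 2.718282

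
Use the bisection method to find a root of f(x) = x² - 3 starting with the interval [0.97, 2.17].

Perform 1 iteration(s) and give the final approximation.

f(x) = x² - 3
Initial interval: [0.97, 2.17]

Iteration 1:
  c_1 = (0.970000 + 2.170000)/2 = 1.570000
  f(c_1) = f(1.570000) = -0.535100
  f(a) × f(c) ≥ 0, new interval: [1.570000, 2.170000]

After 1 iteration(s), the approximation is c_1 = 1.570000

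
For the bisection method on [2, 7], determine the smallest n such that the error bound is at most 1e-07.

We need (b-a)/2^n ≤ 1e-07
(7 - 2)/2^n ≤ 1e-07
5/2^n ≤ 1e-07
2^n ≥ 50000000
n ≥ log₂(50000000) = 25.58
n ≥ 26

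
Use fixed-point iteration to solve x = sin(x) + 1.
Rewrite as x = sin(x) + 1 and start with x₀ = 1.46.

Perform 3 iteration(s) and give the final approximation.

Equation: x = sin(x) + 1
Fixed-point form: x = sin(x) + 1
x₀ = 1.46

x_1 = g(1.460000) = 1.993868
x_2 = g(1.993868) = 1.911832
x_3 = g(1.911832) = 1.942409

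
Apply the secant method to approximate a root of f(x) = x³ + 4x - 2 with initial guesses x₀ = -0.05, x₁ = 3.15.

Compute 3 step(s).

f(x) = x³ + 4x - 2
x₀ = -0.05, x₁ = 3.15

Secant formula: x_{n+1} = x_n - f(x_n)(x_n - x_{n-1})/(f(x_n) - f(x_{n-1}))

Iteration 1:
  f(-0.050000) = -2.200125
  f(3.150000) = 41.855875
  x_2 = 3.150000 - 41.855875×(3.150000 - (-0.050000))/(41.855875 - (-2.200125))
       = 0.109806
Iteration 2:
  f(3.150000) = 41.855875
  f(0.109806) = -1.559453
  x_3 = 0.109806 - (-1.559453)×(0.109806 - 3.150000)/(-1.559453 - 41.855875)
       = 0.219008
Iteration 3:
  f(0.109806) = -1.559453
  f(0.219008) = -1.113465
  x_4 = 0.219008 - (-1.113465)×(0.219008 - 0.109806)/(-1.113465 - (-1.559453))
       = 0.491644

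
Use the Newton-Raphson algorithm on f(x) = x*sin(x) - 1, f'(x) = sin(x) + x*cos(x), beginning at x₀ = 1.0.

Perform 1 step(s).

f(x) = x*sin(x) - 1
f'(x) = sin(x) + x*cos(x)
x₀ = 1.0

Newton-Raphson formula: x_{n+1} = x_n - f(x_n)/f'(x_n)

Iteration 1:
  f(1.000000) = -0.158529
  f'(1.000000) = 1.381773
  x_1 = 1.000000 - (-0.158529)/1.381773 = 1.114729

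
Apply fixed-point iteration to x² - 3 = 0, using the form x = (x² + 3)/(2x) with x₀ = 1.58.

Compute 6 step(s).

Equation: x² - 3 = 0
Fixed-point form: x = (x² + 3)/(2x)
x₀ = 1.58

x_1 = g(1.580000) = 1.739367
x_2 = g(1.739367) = 1.732066
x_3 = g(1.732066) = 1.732051
x_4 = g(1.732051) = 1.732051
x_5 = g(1.732051) = 1.732051
x_6 = g(1.732051) = 1.732051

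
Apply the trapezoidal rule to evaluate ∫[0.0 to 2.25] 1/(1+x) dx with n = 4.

f(x) = 1/(1+x)
a = 0.0, b = 2.25, n = 4
h = (b - a)/n = 0.562500

Trapezoidal rule: (h/2)[f(x₀) + 2f(x₁) + 2f(x₂) + ... + f(xₙ)]

x_0 = 0.0000, f(x_0) = 1.000000, coefficient = 1
x_1 = 0.5625, f(x_1) = 0.640000, coefficient = 2
x_2 = 1.1250, f(x_2) = 0.470588, coefficient = 2
x_3 = 1.6875, f(x_3) = 0.372093, coefficient = 2
x_4 = 2.2500, f(x_4) = 0.307692, coefficient = 1

I ≈ (0.562500/2) × 4.273055 = 1.201797
Exact value: 1.178655
Error: 0.023142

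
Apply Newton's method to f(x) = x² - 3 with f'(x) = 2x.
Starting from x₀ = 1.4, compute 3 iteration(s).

f(x) = x² - 3
f'(x) = 2x
x₀ = 1.4

Newton-Raphson formula: x_{n+1} = x_n - f(x_n)/f'(x_n)

Iteration 1:
  f(1.400000) = -1.040000
  f'(1.400000) = 2.800000
  x_1 = 1.400000 - (-1.040000)/2.800000 = 1.771429
Iteration 2:
  f(1.771429) = 0.137959
  f'(1.771429) = 3.542857
  x_2 = 1.771429 - 0.137959/3.542857 = 1.732488
Iteration 3:
  f(1.732488) = 0.001516
  f'(1.732488) = 3.464977
  x_3 = 1.732488 - 0.001516/3.464977 = 1.732051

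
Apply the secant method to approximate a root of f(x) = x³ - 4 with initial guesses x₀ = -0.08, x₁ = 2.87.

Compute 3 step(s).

f(x) = x³ - 4
x₀ = -0.08, x₁ = 2.87

Secant formula: x_{n+1} = x_n - f(x_n)(x_n - x_{n-1})/(f(x_n) - f(x_{n-1}))

Iteration 1:
  f(-0.080000) = -4.000512
  f(2.870000) = 19.639903
  x_2 = 2.870000 - 19.639903×(2.870000 - (-0.080000))/(19.639903 - (-4.000512))
       = 0.419209
Iteration 2:
  f(2.870000) = 19.639903
  f(0.419209) = -3.926330
  x_3 = 0.419209 - (-3.926330)×(0.419209 - 2.870000)/(-3.926330 - 19.639903)
       = 0.827531
Iteration 3:
  f(0.419209) = -3.926330
  f(0.827531) = -3.433300
  x_4 = 0.827531 - (-3.433300)×(0.827531 - 0.419209)/(-3.433300 - (-3.926330))
       = 3.670955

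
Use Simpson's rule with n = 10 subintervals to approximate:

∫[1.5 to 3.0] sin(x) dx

f(x) = sin(x)
a = 1.5, b = 3.0, n = 10
h = (b - a)/n = 0.150000

Simpson's rule: (h/3)[f(x₀) + 4f(x₁) + 2f(x₂) + ... + f(xₙ)]

x_0 = 1.5000, f(x_0) = 0.997495, coefficient = 1
x_1 = 1.6500, f(x_1) = 0.996865, coefficient = 4
x_2 = 1.8000, f(x_2) = 0.973848, coefficient = 2
x_3 = 1.9500, f(x_3) = 0.928960, coefficient = 4
x_4 = 2.1000, f(x_4) = 0.863209, coefficient = 2
x_5 = 2.2500, f(x_5) = 0.778073, coefficient = 4
x_6 = 2.4000, f(x_6) = 0.675463, coefficient = 2
x_7 = 2.5500, f(x_7) = 0.557684, coefficient = 4
x_8 = 2.7000, f(x_8) = 0.427380, coefficient = 2
x_9 = 2.8500, f(x_9) = 0.287478, coefficient = 4
x_10 = 3.0000, f(x_10) = 0.141120, coefficient = 1

I ≈ (0.150000/3) × 21.214654 = 1.060733
Exact value: 1.060730
Error: 0.000003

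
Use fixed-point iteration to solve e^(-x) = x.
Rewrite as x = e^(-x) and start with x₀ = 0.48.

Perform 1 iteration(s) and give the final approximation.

Equation: e^(-x) = x
Fixed-point form: x = e^(-x)
x₀ = 0.48

x_1 = g(0.480000) = 0.618783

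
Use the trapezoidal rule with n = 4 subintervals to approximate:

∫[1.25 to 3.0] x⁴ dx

f(x) = x⁴
a = 1.25, b = 3.0, n = 4
h = (b - a)/n = 0.437500

Trapezoidal rule: (h/2)[f(x₀) + 2f(x₁) + 2f(x₂) + ... + f(xₙ)]

x_0 = 1.2500, f(x_0) = 2.441406, coefficient = 1
x_1 = 1.6875, f(x_1) = 8.109146, coefficient = 2
x_2 = 2.1250, f(x_2) = 20.390869, coefficient = 2
x_3 = 2.5625, f(x_3) = 43.117691, coefficient = 2
x_4 = 3.0000, f(x_4) = 81.000000, coefficient = 1

I ≈ (0.437500/2) × 226.676819 = 49.585554
Exact value: 47.989648
Error: 1.595906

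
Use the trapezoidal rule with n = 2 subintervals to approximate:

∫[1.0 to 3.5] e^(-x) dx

f(x) = e^(-x)
a = 1.0, b = 3.5, n = 2
h = (b - a)/n = 1.250000

Trapezoidal rule: (h/2)[f(x₀) + 2f(x₁) + 2f(x₂) + ... + f(xₙ)]

x_0 = 1.0000, f(x_0) = 0.367879, coefficient = 1
x_1 = 2.2500, f(x_1) = 0.105399, coefficient = 2
x_2 = 3.5000, f(x_2) = 0.030197, coefficient = 1

I ≈ (1.250000/2) × 0.608875 = 0.380547
Exact value: 0.337682
Error: 0.042865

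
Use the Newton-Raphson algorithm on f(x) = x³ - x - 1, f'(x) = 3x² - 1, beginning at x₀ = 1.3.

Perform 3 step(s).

f(x) = x³ - x - 1
f'(x) = 3x² - 1
x₀ = 1.3

Newton-Raphson formula: x_{n+1} = x_n - f(x_n)/f'(x_n)

Iteration 1:
  f(1.300000) = -0.103000
  f'(1.300000) = 4.070000
  x_1 = 1.300000 - (-0.103000)/4.070000 = 1.325307
Iteration 2:
  f(1.325307) = 0.002514
  f'(1.325307) = 4.269317
  x_2 = 1.325307 - 0.002514/4.269317 = 1.324718
Iteration 3:
  f(1.324718) = 0.000001
  f'(1.324718) = 4.264636
  x_3 = 1.324718 - 0.000001/4.264636 = 1.324718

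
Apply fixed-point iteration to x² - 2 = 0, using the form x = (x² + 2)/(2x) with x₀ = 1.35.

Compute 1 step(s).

Equation: x² - 2 = 0
Fixed-point form: x = (x² + 2)/(2x)
x₀ = 1.35

x_1 = g(1.350000) = 1.415741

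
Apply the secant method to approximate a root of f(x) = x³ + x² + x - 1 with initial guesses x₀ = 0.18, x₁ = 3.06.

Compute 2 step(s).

f(x) = x³ + x² + x - 1
x₀ = 0.18, x₁ = 3.06

Secant formula: x_{n+1} = x_n - f(x_n)(x_n - x_{n-1})/(f(x_n) - f(x_{n-1}))

Iteration 1:
  f(0.180000) = -0.781768
  f(3.060000) = 40.076216
  x_2 = 3.060000 - 40.076216×(3.060000 - 0.180000)/(40.076216 - (-0.781768))
       = 0.235105
Iteration 2:
  f(3.060000) = 40.076216
  f(0.235105) = -0.696625
  x_3 = 0.235105 - (-0.696625)×(0.235105 - 3.060000)/(-0.696625 - 40.076216)
       = 0.283370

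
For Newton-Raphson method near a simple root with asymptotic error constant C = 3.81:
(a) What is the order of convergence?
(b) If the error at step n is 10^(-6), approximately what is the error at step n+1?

(a) Newton-Raphson has quadratic (order 2) convergence near simple roots.
    This means |e_{n+1}| ≈ C|e_n|².

(b) With |e_n| = 10^(-6) and C = 3.81:
    |e_{n+1}| ≈ 3.81 × (10^(-6))² = 3.81 × 10^(-12)

(a) 2 (quadratic); (b) |e_{n+1}| ≈ 3.810e-12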